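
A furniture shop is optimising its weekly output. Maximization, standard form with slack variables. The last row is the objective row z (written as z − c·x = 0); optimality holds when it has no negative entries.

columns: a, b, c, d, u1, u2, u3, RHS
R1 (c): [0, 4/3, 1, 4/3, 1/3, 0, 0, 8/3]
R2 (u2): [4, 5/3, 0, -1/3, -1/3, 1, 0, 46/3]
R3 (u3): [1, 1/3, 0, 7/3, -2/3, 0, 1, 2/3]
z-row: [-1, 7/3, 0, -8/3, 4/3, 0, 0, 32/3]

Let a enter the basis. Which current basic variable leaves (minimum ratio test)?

Column a entries and ratios — c: 0 ≤ 0, skip; u2: (46/3)/4 = 23/6; u3: (2/3)/1 = 2/3.
Smallest ratio is 2/3 in the row of u3, so u3 leaves.

u3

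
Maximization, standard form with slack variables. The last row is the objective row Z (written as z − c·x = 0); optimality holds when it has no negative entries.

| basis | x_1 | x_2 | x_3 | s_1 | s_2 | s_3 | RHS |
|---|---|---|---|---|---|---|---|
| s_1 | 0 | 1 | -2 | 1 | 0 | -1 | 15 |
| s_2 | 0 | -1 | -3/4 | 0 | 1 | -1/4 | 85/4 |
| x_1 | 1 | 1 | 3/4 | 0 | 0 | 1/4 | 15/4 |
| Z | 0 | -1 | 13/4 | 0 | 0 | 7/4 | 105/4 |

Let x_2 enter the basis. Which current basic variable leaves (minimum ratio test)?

x_1

Column x_2 entries and ratios — s_1: 15/1 = 15; s_2: -1 ≤ 0, skip; x_1: (15/4)/1 = 15/4.
Smallest ratio is 15/4 in the row of x_1, so x_1 leaves.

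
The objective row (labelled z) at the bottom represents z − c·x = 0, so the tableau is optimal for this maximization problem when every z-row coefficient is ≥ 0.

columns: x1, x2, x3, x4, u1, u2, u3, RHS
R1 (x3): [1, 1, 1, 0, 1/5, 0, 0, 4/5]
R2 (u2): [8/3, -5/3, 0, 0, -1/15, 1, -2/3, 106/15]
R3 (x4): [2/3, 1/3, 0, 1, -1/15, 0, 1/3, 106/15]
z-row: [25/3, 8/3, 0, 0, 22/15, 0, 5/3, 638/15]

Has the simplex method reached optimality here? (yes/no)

Every z-row coefficient is ≥ 0, so the tableau is optimal.

yes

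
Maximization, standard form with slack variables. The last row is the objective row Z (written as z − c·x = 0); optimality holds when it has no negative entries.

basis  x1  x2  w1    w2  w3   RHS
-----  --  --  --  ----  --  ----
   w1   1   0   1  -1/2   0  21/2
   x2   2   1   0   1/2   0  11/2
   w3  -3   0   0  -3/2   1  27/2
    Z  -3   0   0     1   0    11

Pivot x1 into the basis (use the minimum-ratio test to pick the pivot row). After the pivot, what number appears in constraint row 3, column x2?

3/2

Ratio test on column x1 — row 1: (21/2)/1 = 21/2; row 2: (11/2)/2 = 11/4; row 3: entry -3 ≤ 0. Minimum is 11/4 at row 2 (x2 leaves); pivot element 2.
Divide row 2 by 2; eliminate column x1 from the other rows.
Row 3 update in column x2: 0 − (-3)·(1/2) = 3/2.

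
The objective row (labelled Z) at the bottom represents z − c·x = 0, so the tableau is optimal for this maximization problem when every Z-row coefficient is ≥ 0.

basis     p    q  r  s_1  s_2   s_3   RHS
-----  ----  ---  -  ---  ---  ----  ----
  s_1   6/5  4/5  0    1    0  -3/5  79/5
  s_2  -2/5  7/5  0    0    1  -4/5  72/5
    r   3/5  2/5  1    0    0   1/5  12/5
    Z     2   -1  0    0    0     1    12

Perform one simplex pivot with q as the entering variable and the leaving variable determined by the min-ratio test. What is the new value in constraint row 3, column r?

5/2

Ratio test on column q — row 1: (79/5)/(4/5) = 79/4; row 2: (72/5)/(7/5) = 72/7; row 3: (12/5)/(2/5) = 6. Minimum is 6 at row 3 (r leaves); pivot element 2/5.
Divide row 3 by 2/5; eliminate column q from the other rows.
In the new row 3, the r entry is the old entry divided by the pivot: 1/(2/5) = 5/2.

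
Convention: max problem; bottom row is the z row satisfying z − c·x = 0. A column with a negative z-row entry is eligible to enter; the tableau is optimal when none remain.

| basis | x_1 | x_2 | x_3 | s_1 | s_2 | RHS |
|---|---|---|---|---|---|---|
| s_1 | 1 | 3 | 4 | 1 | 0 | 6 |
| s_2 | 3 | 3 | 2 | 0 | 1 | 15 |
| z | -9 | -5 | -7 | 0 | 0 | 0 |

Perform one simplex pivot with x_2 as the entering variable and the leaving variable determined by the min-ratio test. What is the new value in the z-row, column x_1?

Ratio test on column x_2 — row 1: 6/3 = 2; row 2: 15/3 = 5. Minimum is 2 at row 1 (s_1 leaves); pivot element 3.
Divide row 1 by 3; eliminate column x_2 from the other rows.
z-row update in column x_1: -9 − (-5)·(1/3) = -22/3.

-22/3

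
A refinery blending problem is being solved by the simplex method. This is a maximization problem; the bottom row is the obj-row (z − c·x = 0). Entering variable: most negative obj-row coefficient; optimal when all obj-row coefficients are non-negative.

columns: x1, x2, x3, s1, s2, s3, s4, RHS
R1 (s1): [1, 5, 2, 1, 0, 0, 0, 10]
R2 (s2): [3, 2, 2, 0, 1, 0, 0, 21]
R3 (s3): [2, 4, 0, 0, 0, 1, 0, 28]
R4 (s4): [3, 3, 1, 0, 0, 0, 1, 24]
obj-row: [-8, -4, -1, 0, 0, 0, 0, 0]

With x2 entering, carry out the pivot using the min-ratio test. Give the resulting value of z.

Ratio test on column x2 — row 1: 10/5 = 2; row 2: 21/2 = 21/2; row 3: 28/4 = 7; row 4: 24/3 = 8. Minimum is 2 at row 1 (s1 leaves); pivot element 5.
Pivot on row 1; the obj-row RHS becomes 0 − (-4)·2 = 8.

8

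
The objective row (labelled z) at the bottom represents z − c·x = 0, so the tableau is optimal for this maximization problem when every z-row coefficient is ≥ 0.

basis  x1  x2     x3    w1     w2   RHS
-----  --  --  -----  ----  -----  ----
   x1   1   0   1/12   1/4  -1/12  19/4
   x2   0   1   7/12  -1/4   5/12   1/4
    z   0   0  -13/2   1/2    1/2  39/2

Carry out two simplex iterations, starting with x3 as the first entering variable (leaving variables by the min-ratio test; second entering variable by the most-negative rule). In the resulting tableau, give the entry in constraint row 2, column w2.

Ratio test on column x3 — row 1: (19/4)/(1/12) = 57; row 2: (1/4)/(7/12) = 3/7. Minimum is 3/7 at row 2 (x2 leaves); pivot element 7/12.
Divide row 2 by 7/12; eliminate column x3 from the other rows.
Second iteration: most negative z-row entry is -16/7 in column w1, so w1 enters.
Ratio test on column w1 — row 1: (33/7)/(2/7) = 33/2; row 2: entry -3/7 ≤ 0. Minimum is 33/2 at row 1 (x1 leaves); pivot element 2/7.
Divide row 1 by 2/7; eliminate column w1 from the other rows.
After both pivots, the entry at constraint row 2, column w2 is 1/2.

1/2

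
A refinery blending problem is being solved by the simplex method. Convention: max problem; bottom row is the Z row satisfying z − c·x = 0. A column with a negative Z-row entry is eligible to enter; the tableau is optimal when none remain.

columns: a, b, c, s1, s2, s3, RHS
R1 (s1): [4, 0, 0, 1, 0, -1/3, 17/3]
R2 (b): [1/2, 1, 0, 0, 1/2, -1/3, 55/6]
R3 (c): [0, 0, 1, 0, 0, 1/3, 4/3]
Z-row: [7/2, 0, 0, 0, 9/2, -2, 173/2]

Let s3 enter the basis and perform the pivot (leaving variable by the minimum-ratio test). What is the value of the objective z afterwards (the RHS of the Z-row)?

Ratio test on column s3 — row 1: entry -1/3 ≤ 0; row 2: entry -1/3 ≤ 0; row 3: (4/3)/(1/3) = 4. Minimum is 4 at row 3 (c leaves); pivot element 1/3.
Pivot on row 3; the Z-row RHS becomes 173/2 − (-2)·4 = 189/2.

189/2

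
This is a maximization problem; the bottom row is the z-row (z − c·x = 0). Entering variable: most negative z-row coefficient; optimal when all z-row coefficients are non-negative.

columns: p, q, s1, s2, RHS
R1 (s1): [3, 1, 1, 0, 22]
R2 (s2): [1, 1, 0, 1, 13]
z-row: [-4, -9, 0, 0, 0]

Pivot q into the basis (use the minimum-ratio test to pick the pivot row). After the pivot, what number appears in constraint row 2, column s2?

1

Ratio test on column q — row 1: 22/1 = 22; row 2: 13/1 = 13. Minimum is 13 at row 2 (s2 leaves); pivot element 1.
Divide row 2 by 1; eliminate column q from the other rows.
In the new row 2, the s2 entry is the old entry divided by the pivot: 1/1 = 1.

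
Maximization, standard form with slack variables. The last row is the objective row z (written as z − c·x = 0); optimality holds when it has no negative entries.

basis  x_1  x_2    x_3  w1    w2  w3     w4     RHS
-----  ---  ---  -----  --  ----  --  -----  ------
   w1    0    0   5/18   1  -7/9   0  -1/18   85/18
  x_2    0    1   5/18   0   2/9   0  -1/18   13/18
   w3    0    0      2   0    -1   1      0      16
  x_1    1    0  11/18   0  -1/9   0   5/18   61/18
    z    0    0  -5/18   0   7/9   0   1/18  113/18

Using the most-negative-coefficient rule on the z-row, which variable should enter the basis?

x_3

Negative z-row entries: x_3: -5/18.
The most negative is -5/18 in column x_3, so x_3 enters.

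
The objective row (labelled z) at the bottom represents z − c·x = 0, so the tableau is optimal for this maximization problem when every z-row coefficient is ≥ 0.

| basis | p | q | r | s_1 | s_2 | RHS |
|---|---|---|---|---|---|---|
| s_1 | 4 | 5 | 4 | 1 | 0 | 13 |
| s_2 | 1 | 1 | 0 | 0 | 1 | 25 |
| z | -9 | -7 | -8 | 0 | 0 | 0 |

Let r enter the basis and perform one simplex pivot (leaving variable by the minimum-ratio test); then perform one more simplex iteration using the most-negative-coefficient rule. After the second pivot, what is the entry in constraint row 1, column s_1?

Ratio test on column r — row 1: 13/4 = 13/4; row 2: entry 0 ≤ 0. Minimum is 13/4 at row 1 (s_1 leaves); pivot element 4.
Divide row 1 by 4; eliminate column r from the other rows.
Second iteration: most negative z-row entry is -1 in column p, so p enters.
Ratio test on column p — row 1: (13/4)/1 = 13/4; row 2: 25/1 = 25. Minimum is 13/4 at row 1 (r leaves); pivot element 1.
Divide row 1 by 1; eliminate column p from the other rows.
After both pivots, the entry at constraint row 1, column s_1 is 1/4.

1/4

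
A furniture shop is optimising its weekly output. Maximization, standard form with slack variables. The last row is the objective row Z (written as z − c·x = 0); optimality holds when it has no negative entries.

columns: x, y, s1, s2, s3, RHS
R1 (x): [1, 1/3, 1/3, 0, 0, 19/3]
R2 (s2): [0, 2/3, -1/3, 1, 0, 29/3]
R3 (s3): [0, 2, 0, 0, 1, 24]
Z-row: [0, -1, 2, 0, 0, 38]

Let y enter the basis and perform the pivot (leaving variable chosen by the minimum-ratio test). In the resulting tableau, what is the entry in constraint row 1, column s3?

-1/6

Ratio test on column y — row 1: (19/3)/(1/3) = 19; row 2: (29/3)/(2/3) = 29/2; row 3: 24/2 = 12. Minimum is 12 at row 3 (s3 leaves); pivot element 2.
Divide row 3 by 2; eliminate column y from the other rows.
Row 1 update in column s3: 0 − (1/3)·(1/2) = -1/6.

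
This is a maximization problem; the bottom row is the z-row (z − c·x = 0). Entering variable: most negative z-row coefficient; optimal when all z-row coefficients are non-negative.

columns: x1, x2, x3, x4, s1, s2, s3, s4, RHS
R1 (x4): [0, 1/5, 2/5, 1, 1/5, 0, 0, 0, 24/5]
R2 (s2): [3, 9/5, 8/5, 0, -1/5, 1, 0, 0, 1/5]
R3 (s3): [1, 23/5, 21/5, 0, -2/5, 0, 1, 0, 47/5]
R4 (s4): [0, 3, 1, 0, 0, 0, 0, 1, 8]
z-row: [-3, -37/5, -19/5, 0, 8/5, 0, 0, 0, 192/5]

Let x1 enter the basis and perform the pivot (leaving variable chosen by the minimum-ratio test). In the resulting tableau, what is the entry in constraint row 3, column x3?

11/3

Ratio test on column x1 — row 1: entry 0 ≤ 0; row 2: (1/5)/3 = 1/15; row 3: (47/5)/1 = 47/5; row 4: entry 0 ≤ 0. Minimum is 1/15 at row 2 (s2 leaves); pivot element 3.
Divide row 2 by 3; eliminate column x1 from the other rows.
Row 3 update in column x3: 21/5 − 1·(8/15) = 11/3.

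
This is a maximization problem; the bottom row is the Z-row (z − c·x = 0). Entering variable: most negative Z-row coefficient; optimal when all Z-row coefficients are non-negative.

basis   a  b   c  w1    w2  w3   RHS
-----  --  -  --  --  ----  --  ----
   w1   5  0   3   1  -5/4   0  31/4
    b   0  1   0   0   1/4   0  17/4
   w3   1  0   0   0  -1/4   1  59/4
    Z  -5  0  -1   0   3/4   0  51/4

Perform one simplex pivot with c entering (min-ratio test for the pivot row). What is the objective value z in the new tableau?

46/3

Ratio test on column c — row 1: (31/4)/3 = 31/12; row 2: entry 0 ≤ 0; row 3: entry 0 ≤ 0. Minimum is 31/12 at row 1 (w1 leaves); pivot element 3.
Pivot on row 1; the Z-row RHS becomes 51/4 − (-1)·(31/12) = 46/3.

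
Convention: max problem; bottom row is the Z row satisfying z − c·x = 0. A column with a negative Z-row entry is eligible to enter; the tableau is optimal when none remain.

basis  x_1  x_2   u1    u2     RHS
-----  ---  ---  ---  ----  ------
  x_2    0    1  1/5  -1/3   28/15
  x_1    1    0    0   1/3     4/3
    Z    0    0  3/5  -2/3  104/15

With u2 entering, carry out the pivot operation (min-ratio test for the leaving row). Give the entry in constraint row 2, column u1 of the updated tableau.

Ratio test on column u2 — row 1: entry -1/3 ≤ 0; row 2: (4/3)/(1/3) = 4. Minimum is 4 at row 2 (x_1 leaves); pivot element 1/3.
Divide row 2 by 1/3; eliminate column u2 from the other rows.
In the new row 2, the u1 entry is the old entry divided by the pivot: 0/(1/3) = 0.

0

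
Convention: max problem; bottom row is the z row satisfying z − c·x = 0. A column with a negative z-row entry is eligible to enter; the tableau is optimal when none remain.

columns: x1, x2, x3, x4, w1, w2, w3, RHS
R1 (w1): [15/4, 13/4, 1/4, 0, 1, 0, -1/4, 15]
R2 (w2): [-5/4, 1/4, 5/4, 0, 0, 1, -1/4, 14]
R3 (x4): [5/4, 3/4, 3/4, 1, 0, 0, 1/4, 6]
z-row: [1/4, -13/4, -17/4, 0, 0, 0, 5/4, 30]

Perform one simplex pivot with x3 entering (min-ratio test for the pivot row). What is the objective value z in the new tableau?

Ratio test on column x3 — row 1: 15/(1/4) = 60; row 2: 14/(5/4) = 56/5; row 3: 6/(3/4) = 8. Minimum is 8 at row 3 (x4 leaves); pivot element 3/4.
Pivot on row 3; the z-row RHS becomes 30 − (-17/4)·8 = 64.

64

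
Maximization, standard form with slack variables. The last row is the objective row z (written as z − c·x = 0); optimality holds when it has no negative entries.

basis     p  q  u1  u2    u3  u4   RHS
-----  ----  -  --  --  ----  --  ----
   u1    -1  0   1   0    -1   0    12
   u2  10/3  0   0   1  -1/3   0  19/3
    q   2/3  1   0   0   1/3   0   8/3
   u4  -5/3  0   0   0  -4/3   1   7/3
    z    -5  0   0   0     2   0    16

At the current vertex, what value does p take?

0

p is not in the basis, so in the current basic feasible solution p = 0.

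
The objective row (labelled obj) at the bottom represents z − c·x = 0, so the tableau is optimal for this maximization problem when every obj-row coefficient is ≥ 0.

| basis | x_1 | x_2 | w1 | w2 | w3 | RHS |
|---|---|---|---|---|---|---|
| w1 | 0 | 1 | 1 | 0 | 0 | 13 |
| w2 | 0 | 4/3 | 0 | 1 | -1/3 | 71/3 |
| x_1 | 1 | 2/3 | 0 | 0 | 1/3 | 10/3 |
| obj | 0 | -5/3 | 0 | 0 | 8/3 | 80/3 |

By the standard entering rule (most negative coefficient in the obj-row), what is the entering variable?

Negative obj-row entries: x_2: -5/3.
The most negative is -5/3 in column x_2, so x_2 enters.

x_2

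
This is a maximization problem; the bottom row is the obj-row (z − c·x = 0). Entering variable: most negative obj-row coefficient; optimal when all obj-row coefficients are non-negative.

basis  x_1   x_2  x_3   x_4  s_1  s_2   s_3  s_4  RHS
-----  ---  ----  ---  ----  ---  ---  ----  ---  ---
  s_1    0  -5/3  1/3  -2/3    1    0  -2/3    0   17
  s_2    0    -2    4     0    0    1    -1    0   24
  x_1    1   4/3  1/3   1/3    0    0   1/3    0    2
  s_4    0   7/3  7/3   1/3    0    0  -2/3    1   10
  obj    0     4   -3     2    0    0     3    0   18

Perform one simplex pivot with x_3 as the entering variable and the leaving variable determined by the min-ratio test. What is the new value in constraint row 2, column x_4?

Ratio test on column x_3 — row 1: 17/(1/3) = 51; row 2: 24/4 = 6; row 3: 2/(1/3) = 6; row 4: 10/(7/3) = 30/7. Minimum is 30/7 at row 4 (s_4 leaves); pivot element 7/3.
Divide row 4 by 7/3; eliminate column x_3 from the other rows.
Row 2 update in column x_4: 0 − 4·(1/7) = -4/7.

-4/7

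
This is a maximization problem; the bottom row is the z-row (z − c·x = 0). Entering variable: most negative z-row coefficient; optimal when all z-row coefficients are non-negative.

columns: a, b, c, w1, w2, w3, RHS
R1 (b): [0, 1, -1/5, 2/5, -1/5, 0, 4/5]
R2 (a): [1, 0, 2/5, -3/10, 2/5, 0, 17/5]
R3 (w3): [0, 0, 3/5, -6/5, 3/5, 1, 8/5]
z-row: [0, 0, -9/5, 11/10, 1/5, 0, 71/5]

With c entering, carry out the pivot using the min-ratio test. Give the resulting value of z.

Ratio test on column c — row 1: entry -1/5 ≤ 0; row 2: (17/5)/(2/5) = 17/2; row 3: (8/5)/(3/5) = 8/3. Minimum is 8/3 at row 3 (w3 leaves); pivot element 3/5.
Pivot on row 3; the z-row RHS becomes 71/5 − (-9/5)·(8/3) = 19.

19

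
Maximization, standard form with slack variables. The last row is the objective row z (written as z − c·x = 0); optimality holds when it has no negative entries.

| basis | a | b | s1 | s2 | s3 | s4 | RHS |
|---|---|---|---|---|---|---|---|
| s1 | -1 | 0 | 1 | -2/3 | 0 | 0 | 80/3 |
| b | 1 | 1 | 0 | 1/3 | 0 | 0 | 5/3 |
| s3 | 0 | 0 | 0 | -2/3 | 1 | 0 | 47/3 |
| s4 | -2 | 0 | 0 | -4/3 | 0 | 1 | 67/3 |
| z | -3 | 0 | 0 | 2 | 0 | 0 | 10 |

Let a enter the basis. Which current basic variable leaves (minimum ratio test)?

b

Column a entries and ratios — s1: -1 ≤ 0, skip; b: (5/3)/1 = 5/3; s3: 0 ≤ 0, skip; s4: -2 ≤ 0, skip.
Smallest ratio is 5/3 in the row of b, so b leaves.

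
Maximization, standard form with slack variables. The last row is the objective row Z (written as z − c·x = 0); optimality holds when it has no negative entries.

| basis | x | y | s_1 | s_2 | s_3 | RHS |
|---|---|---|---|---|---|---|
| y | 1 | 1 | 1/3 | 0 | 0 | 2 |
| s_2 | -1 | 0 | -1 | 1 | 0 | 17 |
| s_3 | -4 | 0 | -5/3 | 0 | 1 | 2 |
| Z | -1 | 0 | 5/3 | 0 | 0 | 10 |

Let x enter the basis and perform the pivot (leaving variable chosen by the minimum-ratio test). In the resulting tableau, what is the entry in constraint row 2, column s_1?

-2/3

Ratio test on column x — row 1: 2/1 = 2; row 2: entry -1 ≤ 0; row 3: entry -4 ≤ 0. Minimum is 2 at row 1 (y leaves); pivot element 1.
Divide row 1 by 1; eliminate column x from the other rows.
Row 2 update in column s_1: -1 − (-1)·(1/3) = -2/3.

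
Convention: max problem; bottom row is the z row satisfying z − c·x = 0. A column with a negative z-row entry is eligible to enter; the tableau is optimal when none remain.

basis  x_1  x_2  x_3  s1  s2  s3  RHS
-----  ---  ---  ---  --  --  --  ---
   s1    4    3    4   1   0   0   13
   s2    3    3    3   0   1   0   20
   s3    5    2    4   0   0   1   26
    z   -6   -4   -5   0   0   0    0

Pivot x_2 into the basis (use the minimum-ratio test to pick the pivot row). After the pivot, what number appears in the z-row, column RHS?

52/3

Ratio test on column x_2 — row 1: 13/3 = 13/3; row 2: 20/3 = 20/3; row 3: 26/2 = 13. Minimum is 13/3 at row 1 (s1 leaves); pivot element 3.
Divide row 1 by 3; eliminate column x_2 from the other rows.
z-row update in column RHS: 0 − (-4)·(13/3) = 52/3.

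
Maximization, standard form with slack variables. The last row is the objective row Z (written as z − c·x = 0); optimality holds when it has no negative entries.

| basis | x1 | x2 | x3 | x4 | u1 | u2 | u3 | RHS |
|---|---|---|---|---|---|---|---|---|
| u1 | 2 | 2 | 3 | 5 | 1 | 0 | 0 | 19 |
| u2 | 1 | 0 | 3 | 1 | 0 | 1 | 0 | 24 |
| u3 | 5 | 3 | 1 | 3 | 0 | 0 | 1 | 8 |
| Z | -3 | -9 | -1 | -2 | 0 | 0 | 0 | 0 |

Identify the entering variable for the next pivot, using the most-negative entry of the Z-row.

x2

Negative Z-row entries: x1: -3, x2: -9, x3: -1, x4: -2.
The most negative is -9 in column x2, so x2 enters.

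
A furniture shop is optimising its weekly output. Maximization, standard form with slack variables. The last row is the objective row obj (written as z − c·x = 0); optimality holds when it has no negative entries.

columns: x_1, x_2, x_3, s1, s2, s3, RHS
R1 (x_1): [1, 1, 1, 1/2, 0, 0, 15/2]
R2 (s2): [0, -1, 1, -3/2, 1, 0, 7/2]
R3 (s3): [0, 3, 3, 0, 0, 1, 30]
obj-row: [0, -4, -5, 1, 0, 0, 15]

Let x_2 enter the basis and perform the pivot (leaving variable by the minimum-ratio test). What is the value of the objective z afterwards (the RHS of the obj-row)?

Ratio test on column x_2 — row 1: (15/2)/1 = 15/2; row 2: entry -1 ≤ 0; row 3: 30/3 = 10. Minimum is 15/2 at row 1 (x_1 leaves); pivot element 1.
Pivot on row 1; the obj-row RHS becomes 15 − (-4)·(15/2) = 45.

45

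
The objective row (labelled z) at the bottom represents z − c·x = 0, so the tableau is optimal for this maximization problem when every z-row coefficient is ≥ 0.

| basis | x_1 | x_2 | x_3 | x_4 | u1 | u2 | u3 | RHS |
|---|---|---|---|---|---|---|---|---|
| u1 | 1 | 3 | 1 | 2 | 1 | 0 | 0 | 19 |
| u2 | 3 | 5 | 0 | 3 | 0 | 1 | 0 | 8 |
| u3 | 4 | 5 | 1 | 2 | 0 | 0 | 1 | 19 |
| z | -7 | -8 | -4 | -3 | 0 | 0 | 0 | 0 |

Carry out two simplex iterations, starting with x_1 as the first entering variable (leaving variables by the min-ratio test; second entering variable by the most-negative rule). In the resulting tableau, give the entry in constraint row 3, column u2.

Ratio test on column x_1 — row 1: 19/1 = 19; row 2: 8/3 = 8/3; row 3: 19/4 = 19/4. Minimum is 8/3 at row 2 (u2 leaves); pivot element 3.
Divide row 2 by 3; eliminate column x_1 from the other rows.
Second iteration: most negative z-row entry is -4 in column x_3, so x_3 enters.
Ratio test on column x_3 — row 1: (49/3)/1 = 49/3; row 2: entry 0 ≤ 0; row 3: (25/3)/1 = 25/3. Minimum is 25/3 at row 3 (u3 leaves); pivot element 1.
Divide row 3 by 1; eliminate column x_3 from the other rows.
After both pivots, the entry at constraint row 3, column u2 is -4/3.

-4/3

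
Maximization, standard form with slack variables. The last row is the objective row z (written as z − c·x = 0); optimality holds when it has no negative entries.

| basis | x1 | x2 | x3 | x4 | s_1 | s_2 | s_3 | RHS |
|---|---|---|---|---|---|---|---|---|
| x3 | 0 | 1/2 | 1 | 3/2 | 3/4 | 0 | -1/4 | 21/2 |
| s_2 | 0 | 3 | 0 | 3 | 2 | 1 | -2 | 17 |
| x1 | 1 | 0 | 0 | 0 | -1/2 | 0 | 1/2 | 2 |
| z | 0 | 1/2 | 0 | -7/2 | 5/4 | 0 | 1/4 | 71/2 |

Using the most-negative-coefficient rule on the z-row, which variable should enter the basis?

Negative z-row entries: x4: -7/2.
The most negative is -7/2 in column x4, so x4 enters.

x4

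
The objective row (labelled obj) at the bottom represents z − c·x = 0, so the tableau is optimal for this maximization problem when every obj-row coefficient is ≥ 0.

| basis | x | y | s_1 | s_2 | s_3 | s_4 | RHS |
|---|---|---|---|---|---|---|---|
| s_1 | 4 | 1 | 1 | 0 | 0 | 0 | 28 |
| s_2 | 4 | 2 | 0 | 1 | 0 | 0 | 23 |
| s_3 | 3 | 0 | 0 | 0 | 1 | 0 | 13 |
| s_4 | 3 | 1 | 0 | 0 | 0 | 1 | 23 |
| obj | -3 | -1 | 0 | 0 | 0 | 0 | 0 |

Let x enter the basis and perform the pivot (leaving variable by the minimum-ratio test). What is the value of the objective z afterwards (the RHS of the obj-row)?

Ratio test on column x — row 1: 28/4 = 7; row 2: 23/4 = 23/4; row 3: 13/3 = 13/3; row 4: 23/3 = 23/3. Minimum is 13/3 at row 3 (s_3 leaves); pivot element 3.
Pivot on row 3; the obj-row RHS becomes 0 − (-3)·(13/3) = 13.

13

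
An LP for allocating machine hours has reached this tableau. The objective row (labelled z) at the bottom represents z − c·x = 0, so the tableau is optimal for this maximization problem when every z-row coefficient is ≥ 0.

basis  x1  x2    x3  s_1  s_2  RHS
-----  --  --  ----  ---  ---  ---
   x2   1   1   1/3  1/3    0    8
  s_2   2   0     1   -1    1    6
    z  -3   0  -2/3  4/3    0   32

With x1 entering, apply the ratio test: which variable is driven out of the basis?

Column x1 entries and ratios — x2: 8/1 = 8; s_2: 6/2 = 3.
Smallest ratio is 3 in the row of s_2, so s_2 leaves.

s_2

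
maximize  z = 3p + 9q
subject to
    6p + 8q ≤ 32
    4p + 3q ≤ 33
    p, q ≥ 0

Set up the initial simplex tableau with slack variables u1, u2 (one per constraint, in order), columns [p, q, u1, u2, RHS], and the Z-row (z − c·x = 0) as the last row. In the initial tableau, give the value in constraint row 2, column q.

Constraint 2 has coefficient 3 on q.

3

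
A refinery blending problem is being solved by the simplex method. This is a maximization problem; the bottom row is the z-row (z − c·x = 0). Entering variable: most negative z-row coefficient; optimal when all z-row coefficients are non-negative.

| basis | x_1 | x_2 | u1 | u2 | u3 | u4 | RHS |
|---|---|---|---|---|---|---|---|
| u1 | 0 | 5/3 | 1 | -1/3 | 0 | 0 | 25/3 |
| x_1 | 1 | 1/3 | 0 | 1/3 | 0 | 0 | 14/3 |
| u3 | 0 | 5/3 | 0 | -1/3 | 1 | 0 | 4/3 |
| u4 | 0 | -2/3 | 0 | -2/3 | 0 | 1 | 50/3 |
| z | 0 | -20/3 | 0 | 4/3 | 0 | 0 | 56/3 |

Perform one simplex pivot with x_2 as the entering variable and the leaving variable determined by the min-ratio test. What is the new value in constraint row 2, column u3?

Ratio test on column x_2 — row 1: (25/3)/(5/3) = 5; row 2: (14/3)/(1/3) = 14; row 3: (4/3)/(5/3) = 4/5; row 4: entry -2/3 ≤ 0. Minimum is 4/5 at row 3 (u3 leaves); pivot element 5/3.
Divide row 3 by 5/3; eliminate column x_2 from the other rows.
Row 2 update in column u3: 0 − (1/3)·(3/5) = -1/5.

-1/5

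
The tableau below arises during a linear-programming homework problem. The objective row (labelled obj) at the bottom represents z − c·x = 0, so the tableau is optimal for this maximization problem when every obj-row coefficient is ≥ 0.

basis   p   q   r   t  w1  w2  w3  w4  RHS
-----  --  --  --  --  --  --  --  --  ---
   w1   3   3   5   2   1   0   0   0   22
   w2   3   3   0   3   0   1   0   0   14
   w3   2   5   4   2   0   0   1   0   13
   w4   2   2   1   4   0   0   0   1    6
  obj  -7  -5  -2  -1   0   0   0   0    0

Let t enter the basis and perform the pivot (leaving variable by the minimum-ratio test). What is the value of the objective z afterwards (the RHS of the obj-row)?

Ratio test on column t — row 1: 22/2 = 11; row 2: 14/3 = 14/3; row 3: 13/2 = 13/2; row 4: 6/4 = 3/2. Minimum is 3/2 at row 4 (w4 leaves); pivot element 4.
Pivot on row 4; the obj-row RHS becomes 0 − (-1)·(3/2) = 3/2.

3/2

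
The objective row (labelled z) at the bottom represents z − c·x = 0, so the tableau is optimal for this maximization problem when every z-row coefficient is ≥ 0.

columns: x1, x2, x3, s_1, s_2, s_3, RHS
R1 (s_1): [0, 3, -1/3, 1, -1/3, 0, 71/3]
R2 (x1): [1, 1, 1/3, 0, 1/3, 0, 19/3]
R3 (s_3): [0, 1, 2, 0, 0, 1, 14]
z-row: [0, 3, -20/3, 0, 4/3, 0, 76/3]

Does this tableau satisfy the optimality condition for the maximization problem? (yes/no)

The z-row has a negative entry -20/3 in column x3, so it is not optimal.

no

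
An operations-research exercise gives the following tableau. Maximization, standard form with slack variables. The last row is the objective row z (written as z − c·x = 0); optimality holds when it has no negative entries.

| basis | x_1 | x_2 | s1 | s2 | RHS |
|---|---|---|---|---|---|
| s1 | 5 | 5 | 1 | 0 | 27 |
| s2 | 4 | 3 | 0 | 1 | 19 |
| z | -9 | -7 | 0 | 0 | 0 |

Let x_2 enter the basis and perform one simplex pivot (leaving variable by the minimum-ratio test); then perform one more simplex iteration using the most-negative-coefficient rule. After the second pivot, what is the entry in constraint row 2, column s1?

-3/5

Ratio test on column x_2 — row 1: 27/5 = 27/5; row 2: 19/3 = 19/3. Minimum is 27/5 at row 1 (s1 leaves); pivot element 5.
Divide row 1 by 5; eliminate column x_2 from the other rows.
Second iteration: most negative z-row entry is -2 in column x_1, so x_1 enters.
Ratio test on column x_1 — row 1: (27/5)/1 = 27/5; row 2: (14/5)/1 = 14/5. Minimum is 14/5 at row 2 (s2 leaves); pivot element 1.
Divide row 2 by 1; eliminate column x_1 from the other rows.
After both pivots, the entry at constraint row 2, column s1 is -3/5.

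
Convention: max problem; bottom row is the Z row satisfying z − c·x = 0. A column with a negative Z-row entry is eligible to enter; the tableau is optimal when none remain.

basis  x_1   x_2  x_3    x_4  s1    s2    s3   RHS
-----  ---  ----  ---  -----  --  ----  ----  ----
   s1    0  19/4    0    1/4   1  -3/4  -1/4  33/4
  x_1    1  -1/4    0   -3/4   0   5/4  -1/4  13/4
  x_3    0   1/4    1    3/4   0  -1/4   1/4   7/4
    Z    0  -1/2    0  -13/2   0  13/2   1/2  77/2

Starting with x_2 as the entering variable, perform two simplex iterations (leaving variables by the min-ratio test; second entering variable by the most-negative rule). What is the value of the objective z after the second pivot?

Ratio test on column x_2 — row 1: (33/4)/(19/4) = 33/19; row 2: entry -1/4 ≤ 0; row 3: (7/4)/(1/4) = 7. Minimum is 33/19 at row 1 (s1 leaves); pivot element 19/4.
Pivot on row 1; the Z-row RHS becomes 77/2 − (-1/2)·(33/19) = 748/19.
Next entering variable (most negative Z-row entry -123/19): x_4.
Ratio test on column x_4 — row 1: (33/19)/(1/19) = 33; row 2: entry -14/19 ≤ 0; row 3: (25/19)/(14/19) = 25/14. Minimum is 25/14 at row 3 (x_3 leaves); pivot element 14/19.
After the second pivot the Z-row RHS is 748/19 − (-123/19)·(25/14) = 713/14.

713/14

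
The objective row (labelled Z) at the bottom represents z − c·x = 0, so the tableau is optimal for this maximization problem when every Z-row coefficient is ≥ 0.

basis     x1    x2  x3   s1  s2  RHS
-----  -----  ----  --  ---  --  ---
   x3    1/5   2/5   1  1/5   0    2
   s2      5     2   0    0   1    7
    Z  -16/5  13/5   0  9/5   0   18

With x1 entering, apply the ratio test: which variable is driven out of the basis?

s2

Column x1 entries and ratios — x3: 2/(1/5) = 10; s2: 7/5 = 7/5.
Smallest ratio is 7/5 in the row of s2, so s2 leaves.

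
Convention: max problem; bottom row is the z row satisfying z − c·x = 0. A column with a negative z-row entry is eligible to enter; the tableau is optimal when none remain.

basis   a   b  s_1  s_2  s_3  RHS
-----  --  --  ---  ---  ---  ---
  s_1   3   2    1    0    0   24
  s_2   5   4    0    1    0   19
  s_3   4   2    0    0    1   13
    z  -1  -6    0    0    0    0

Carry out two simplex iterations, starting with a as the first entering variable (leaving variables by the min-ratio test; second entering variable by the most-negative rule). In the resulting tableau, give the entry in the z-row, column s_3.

Ratio test on column a — row 1: 24/3 = 8; row 2: 19/5 = 19/5; row 3: 13/4 = 13/4. Minimum is 13/4 at row 3 (s_3 leaves); pivot element 4.
Divide row 3 by 4; eliminate column a from the other rows.
Second iteration: most negative z-row entry is -11/2 in column b, so b enters.
Ratio test on column b — row 1: (57/4)/(1/2) = 57/2; row 2: (11/4)/(3/2) = 11/6; row 3: (13/4)/(1/2) = 13/2. Minimum is 11/6 at row 2 (s_2 leaves); pivot element 3/2.
Divide row 2 by 3/2; eliminate column b from the other rows.
After both pivots, the entry at the z-row, column s_3 is -13/3.

-13/3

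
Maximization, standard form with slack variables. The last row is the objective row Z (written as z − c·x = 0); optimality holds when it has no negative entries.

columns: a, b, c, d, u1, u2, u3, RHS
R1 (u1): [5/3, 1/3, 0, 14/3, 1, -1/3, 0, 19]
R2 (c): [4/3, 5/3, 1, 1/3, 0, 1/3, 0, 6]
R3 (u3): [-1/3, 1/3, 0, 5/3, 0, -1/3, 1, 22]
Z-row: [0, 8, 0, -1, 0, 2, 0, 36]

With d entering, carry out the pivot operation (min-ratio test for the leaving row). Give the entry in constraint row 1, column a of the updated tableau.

Ratio test on column d — row 1: 19/(14/3) = 57/14; row 2: 6/(1/3) = 18; row 3: 22/(5/3) = 66/5. Minimum is 57/14 at row 1 (u1 leaves); pivot element 14/3.
Divide row 1 by 14/3; eliminate column d from the other rows.
In the new row 1, the a entry is the old entry divided by the pivot: (5/3)/(14/3) = 5/14.

5/14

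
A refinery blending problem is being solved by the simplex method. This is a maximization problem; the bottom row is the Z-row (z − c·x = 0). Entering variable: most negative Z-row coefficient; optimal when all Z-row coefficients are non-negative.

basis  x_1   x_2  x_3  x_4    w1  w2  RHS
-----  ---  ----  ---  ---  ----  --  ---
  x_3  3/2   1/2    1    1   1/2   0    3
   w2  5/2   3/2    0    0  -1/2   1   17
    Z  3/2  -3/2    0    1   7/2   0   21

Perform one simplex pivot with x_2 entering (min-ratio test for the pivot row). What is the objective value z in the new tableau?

Ratio test on column x_2 — row 1: 3/(1/2) = 6; row 2: 17/(3/2) = 34/3. Minimum is 6 at row 1 (x_3 leaves); pivot element 1/2.
Pivot on row 1; the Z-row RHS becomes 21 − (-3/2)·6 = 30.

30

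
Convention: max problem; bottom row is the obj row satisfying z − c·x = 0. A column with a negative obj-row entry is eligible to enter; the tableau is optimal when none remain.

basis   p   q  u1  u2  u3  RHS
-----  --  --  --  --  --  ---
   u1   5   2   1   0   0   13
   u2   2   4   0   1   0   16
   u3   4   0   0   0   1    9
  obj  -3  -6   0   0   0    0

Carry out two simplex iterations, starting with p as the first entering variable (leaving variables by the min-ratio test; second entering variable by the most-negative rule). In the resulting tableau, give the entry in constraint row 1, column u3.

Ratio test on column p — row 1: 13/5 = 13/5; row 2: 16/2 = 8; row 3: 9/4 = 9/4. Minimum is 9/4 at row 3 (u3 leaves); pivot element 4.
Divide row 3 by 4; eliminate column p from the other rows.
Second iteration: most negative obj-row entry is -6 in column q, so q enters.
Ratio test on column q — row 1: (7/4)/2 = 7/8; row 2: (23/2)/4 = 23/8; row 3: entry 0 ≤ 0. Minimum is 7/8 at row 1 (u1 leaves); pivot element 2.
Divide row 1 by 2; eliminate column q from the other rows.
After both pivots, the entry at constraint row 1, column u3 is -5/8.

-5/8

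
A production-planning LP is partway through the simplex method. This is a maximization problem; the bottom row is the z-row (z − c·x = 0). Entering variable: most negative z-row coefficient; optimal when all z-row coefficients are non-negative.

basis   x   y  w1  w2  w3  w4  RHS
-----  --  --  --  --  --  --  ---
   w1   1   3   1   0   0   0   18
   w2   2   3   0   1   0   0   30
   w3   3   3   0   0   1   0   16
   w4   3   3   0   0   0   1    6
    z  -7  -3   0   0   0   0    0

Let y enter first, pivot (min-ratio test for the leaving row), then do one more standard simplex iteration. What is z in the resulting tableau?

14

Ratio test on column y — row 1: 18/3 = 6; row 2: 30/3 = 10; row 3: 16/3 = 16/3; row 4: 6/3 = 2. Minimum is 2 at row 4 (w4 leaves); pivot element 3.
Pivot on row 4; the z-row RHS becomes 0 − (-3)·2 = 6.
Next entering variable (most negative z-row entry -4): x.
Ratio test on column x — row 1: entry -2 ≤ 0; row 2: entry -1 ≤ 0; row 3: entry 0 ≤ 0; row 4: 2/1 = 2. Minimum is 2 at row 4 (y leaves); pivot element 1.
After the second pivot the z-row RHS is 6 − (-4)·2 = 14.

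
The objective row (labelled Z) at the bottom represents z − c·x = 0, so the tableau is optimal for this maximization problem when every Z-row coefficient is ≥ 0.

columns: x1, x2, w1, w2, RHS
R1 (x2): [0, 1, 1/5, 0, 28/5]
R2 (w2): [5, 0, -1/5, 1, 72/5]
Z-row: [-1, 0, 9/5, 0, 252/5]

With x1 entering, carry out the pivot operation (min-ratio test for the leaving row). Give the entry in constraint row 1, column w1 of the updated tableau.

1/5

Ratio test on column x1 — row 1: entry 0 ≤ 0; row 2: (72/5)/5 = 72/25. Minimum is 72/25 at row 2 (w2 leaves); pivot element 5.
Divide row 2 by 5; eliminate column x1 from the other rows.
Row 1 update in column w1: 1/5 − 0·(-1/25) = 1/5.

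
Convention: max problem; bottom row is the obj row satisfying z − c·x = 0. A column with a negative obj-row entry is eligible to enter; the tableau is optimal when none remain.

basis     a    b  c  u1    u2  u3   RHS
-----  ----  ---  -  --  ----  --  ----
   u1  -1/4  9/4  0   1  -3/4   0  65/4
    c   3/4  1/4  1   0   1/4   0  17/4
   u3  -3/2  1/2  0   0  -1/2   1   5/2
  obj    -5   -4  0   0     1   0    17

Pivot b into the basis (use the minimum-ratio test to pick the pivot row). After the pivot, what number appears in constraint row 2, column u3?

Ratio test on column b — row 1: (65/4)/(9/4) = 65/9; row 2: (17/4)/(1/4) = 17; row 3: (5/2)/(1/2) = 5. Minimum is 5 at row 3 (u3 leaves); pivot element 1/2.
Divide row 3 by 1/2; eliminate column b from the other rows.
Row 2 update in column u3: 0 − (1/4)·2 = -1/2.

-1/2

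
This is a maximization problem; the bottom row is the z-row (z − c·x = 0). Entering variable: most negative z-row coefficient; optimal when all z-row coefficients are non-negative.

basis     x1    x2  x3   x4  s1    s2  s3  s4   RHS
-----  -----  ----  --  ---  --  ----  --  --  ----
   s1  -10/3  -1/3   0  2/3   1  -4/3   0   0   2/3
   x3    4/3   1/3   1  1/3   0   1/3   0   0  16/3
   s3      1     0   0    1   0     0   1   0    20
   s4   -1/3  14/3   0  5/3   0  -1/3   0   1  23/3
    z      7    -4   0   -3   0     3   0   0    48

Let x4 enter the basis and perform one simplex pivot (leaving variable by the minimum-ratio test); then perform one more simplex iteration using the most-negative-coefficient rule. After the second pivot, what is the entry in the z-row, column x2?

0

Ratio test on column x4 — row 1: (2/3)/(2/3) = 1; row 2: (16/3)/(1/3) = 16; row 3: 20/1 = 20; row 4: (23/3)/(5/3) = 23/5. Minimum is 1 at row 1 (s1 leaves); pivot element 2/3.
Divide row 1 by 2/3; eliminate column x4 from the other rows.
Second iteration: most negative z-row entry is -8 in column x1, so x1 enters.
Ratio test on column x1 — row 1: entry -5 ≤ 0; row 2: 5/3 = 5/3; row 3: 19/6 = 19/6; row 4: 6/8 = 3/4. Minimum is 3/4 at row 4 (s4 leaves); pivot element 8.
Divide row 4 by 8; eliminate column x1 from the other rows.
After both pivots, the entry at the z-row, column x2 is 0.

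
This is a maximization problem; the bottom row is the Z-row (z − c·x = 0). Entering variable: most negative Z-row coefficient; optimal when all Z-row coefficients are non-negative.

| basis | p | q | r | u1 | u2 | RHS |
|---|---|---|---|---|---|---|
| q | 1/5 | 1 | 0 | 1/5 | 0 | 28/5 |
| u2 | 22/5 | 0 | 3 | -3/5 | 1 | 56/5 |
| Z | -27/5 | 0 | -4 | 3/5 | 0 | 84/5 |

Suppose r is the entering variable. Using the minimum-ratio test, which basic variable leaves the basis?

Column r entries and ratios — q: 0 ≤ 0, skip; u2: (56/5)/3 = 56/15.
Smallest ratio is 56/15 in the row of u2, so u2 leaves.

u2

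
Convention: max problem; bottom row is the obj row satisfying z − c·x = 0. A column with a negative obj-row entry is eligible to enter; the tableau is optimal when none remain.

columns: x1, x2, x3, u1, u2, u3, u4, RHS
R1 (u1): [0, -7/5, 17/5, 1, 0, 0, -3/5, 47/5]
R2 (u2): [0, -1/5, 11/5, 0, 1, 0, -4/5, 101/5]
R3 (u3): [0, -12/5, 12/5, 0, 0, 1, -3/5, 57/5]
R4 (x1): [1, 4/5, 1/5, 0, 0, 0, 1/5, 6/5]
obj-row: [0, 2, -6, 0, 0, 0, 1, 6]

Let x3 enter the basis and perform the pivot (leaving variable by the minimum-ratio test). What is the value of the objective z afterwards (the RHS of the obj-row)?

384/17

Ratio test on column x3 — row 1: (47/5)/(17/5) = 47/17; row 2: (101/5)/(11/5) = 101/11; row 3: (57/5)/(12/5) = 19/4; row 4: (6/5)/(1/5) = 6. Minimum is 47/17 at row 1 (u1 leaves); pivot element 17/5.
Pivot on row 1; the obj-row RHS becomes 6 − (-6)·(47/17) = 384/17.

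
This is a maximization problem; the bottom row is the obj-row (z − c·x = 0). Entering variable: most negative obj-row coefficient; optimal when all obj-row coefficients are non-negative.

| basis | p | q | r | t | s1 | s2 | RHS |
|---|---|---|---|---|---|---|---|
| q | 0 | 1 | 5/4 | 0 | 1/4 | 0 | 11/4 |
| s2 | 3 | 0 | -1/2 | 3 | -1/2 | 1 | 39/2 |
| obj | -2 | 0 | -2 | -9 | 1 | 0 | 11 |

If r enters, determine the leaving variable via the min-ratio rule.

Column r entries and ratios — q: (11/4)/(5/4) = 11/5; s2: -1/2 ≤ 0, skip.
Smallest ratio is 11/5 in the row of q, so q leaves.

q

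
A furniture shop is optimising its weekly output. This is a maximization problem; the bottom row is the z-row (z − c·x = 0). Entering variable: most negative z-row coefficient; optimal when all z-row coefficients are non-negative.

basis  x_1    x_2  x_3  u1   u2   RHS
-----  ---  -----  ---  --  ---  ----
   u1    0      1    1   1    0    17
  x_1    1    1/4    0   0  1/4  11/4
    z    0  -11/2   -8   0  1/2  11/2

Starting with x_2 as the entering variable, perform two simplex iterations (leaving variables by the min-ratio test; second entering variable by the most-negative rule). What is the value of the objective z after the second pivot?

Ratio test on column x_2 — row 1: 17/1 = 17; row 2: (11/4)/(1/4) = 11. Minimum is 11 at row 2 (x_1 leaves); pivot element 1/4.
Pivot on row 2; the z-row RHS becomes 11/2 − (-11/2)·11 = 66.
Next entering variable (most negative z-row entry -8): x_3.
Ratio test on column x_3 — row 1: 6/1 = 6; row 2: entry 0 ≤ 0. Minimum is 6 at row 1 (u1 leaves); pivot element 1.
After the second pivot the z-row RHS is 66 − (-8)·6 = 114.

114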